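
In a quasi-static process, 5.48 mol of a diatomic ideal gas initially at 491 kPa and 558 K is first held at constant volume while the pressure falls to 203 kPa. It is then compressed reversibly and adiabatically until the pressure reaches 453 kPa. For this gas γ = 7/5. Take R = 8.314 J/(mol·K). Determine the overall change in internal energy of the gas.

V₁ = nRT₁/P₁ = 5.48×8.314×558/491 = 51.8 L.
Step 1 — Isochoric: V stays 51.8 L; P/T = const ⇒ T₂ = 231 K, P₂ = 203 kPa.
W = 0 (no volume change).
ΔU = nCvΔT = 5.48×20.8×(231−558) = -37300 J.
Q = ΔU = -37300 J.
State after step 1: P = 203 kPa, V = 51.8 L, T = 231 K.
Step 2 — Adiabatic: T₂/T₁ = (P₂/P₁)^((γ−1)/γ) ⇒ T₂ = 231×(2.23)^0.286 = 290 K; V₂ = 29.2 L.
ΔU = nCvΔT = 5.48×20.8×(290−231) = 6770 J.
Q = 0 for an adiabatic process, so W = −ΔU = -6770 J.
Net over both steps: W = -6770 J, Q = -37300 J, ΔU = -30500 J.

-30500 J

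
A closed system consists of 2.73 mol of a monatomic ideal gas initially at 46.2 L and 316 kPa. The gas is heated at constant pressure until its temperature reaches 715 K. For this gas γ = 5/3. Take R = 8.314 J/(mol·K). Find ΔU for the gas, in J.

2440 J

T₁ = P₁V₁/(nR) = 316×46.2/(2.73×8.314) = 643 K.
Isobaric: P stays 316 kPa; V/T = const ⇒ T₂ = 715 K, V₂ = 51.4 L.
For an ideal gas ΔU = nCvΔT with Cv = (3/2)R = 12.5 J/(mol·K).
ΔU = 2.73×12.5×(715−643) = 2440 J.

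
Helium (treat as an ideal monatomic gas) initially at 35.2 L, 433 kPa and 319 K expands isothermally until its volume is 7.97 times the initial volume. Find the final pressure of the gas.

54.3 kPa

Isothermal: T stays 319 K; PV = const ⇒ V₂ = 281 L, P₂ = 54.3 kPa.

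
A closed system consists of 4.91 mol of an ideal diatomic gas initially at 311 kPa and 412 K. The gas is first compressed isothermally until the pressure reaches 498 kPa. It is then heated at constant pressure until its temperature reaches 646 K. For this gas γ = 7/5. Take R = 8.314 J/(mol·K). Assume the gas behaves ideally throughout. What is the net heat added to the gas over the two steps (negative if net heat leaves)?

25500 J

V₁ = nRT₁/P₁ = 4.91×8.314×412/311 = 54.1 L.
Step 1 — Isothermal: T stays 412 K; PV = const ⇒ V₂ = 33.8 L, P₂ = 498 kPa.
ΔU = 0 (ideal gas, T constant).
W = nRT ln(V₂/V₁) = 4.91×8.314×412×ln(0.624) = -7920 J.
Q = ΔU + W = -7920 J.
State after step 1: P = 498 kPa, V = 33.8 L, T = 412 K.
Step 2 — Isobaric: P stays 498 kPa; V/T = const ⇒ T₂ = 646 K, V₂ = 53.0 L.
W = PΔV = 498×(53.0−33.8) kPa·L = 9550 J.
ΔU = nCvΔT = 4.91×20.8×(646−412) = 23900 J.
Q = ΔU + W = nCpΔT = 33400 J.
Net over both steps: W = 1630 J, Q = 25500 J, ΔU = 23900 J.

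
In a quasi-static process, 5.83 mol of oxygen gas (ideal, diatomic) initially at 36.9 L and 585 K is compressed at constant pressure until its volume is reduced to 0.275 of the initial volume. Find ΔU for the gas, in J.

-51400 J

P₁ = nRT₁/V₁ = 5.83×8.314×585/36.9 = 768 kPa.
Isobaric: P stays 768 kPa; V/T = const ⇒ T₂ = 161 K, V₂ = 10.1 L.
For an ideal gas ΔU = nCvΔT with Cv = (5/2)R = 20.8 J/(mol·K).
ΔU = 5.83×20.8×(161−585) = -51400 J.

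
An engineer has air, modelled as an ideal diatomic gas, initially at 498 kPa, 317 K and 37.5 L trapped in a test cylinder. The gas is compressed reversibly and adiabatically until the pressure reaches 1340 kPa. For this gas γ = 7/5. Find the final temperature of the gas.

421 K

Adiabatic: T₂/T₁ = (P₂/P₁)^((γ−1)/γ) ⇒ T₂ = 317×(2.69)^0.286 = 421 K; V₂ = 18.5 L.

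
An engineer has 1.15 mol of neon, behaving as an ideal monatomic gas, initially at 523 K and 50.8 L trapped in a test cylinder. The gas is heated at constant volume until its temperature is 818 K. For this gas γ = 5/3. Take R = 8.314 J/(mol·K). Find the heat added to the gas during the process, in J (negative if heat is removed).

P₁ = nRT₁/V₁ = 1.15×8.314×523/50.8 = 98.4 kPa.
Isochoric: V stays 50.8 L; P/T = const ⇒ T₂ = 818 K, P₂ = 154 kPa.
W = 0 (no volume change).
ΔU = nCvΔT = 1.15×12.5×(818−523) = 4230 J.
Q = ΔU = 4230 J.

4230 J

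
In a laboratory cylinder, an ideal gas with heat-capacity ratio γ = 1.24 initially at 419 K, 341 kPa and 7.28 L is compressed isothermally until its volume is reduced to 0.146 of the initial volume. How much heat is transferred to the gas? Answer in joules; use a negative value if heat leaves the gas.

-4780 J

n = P₁V₁/(RT₁) = 341×7.28/(8.314×419) = 0.713 mol.
Isothermal: T stays 419 K; PV = const ⇒ V₂ = 1.06 L, P₂ = 2340 kPa.
ΔU = 0 (ideal gas, T constant).
W = nRT ln(V₂/V₁) = 0.713×8.314×419×ln(0.146) = -4780 J.
Q = ΔU + W = -4780 J.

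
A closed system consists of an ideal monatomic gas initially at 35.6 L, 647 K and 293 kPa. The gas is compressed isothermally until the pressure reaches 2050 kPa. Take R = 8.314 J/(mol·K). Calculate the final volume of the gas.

5.09 L

Isothermal: T stays 647 K; PV = const ⇒ V₂ = 5.09 L, P₂ = 2050 kPa.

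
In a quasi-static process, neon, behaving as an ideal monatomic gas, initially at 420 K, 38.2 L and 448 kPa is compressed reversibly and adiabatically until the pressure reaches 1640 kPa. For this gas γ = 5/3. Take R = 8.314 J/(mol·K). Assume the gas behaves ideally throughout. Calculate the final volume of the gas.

Adiabatic: T₂/T₁ = (P₂/P₁)^((γ−1)/γ) ⇒ T₂ = 420×(3.66)^0.400 = 706 K; V₂ = 17.5 L.

17.5 L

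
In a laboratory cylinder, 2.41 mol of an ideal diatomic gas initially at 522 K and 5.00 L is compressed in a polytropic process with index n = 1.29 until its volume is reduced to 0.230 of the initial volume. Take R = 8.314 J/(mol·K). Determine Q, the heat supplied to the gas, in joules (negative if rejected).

P₁ = nRT₁/V₁ = 2.41×8.314×522/5.00 = 2090 kPa.
Polytropic n=1.29: T₂ = T₁(V₁/V₂)^(n−1) = 522×(4.35)^0.29 = 799 K; P₂ = P₁(V₁/V₂)^n = 13900 kPa.
W = (P₁V₁−P₂V₂)/(n−1) = (2090×5.00−13900×1.15)/0.29 = -19200 J.
ΔU = nCvΔT = 2.41×20.8×(799−522) = 13900 J.
Q = ΔU + W = -5270 J.

-5270 J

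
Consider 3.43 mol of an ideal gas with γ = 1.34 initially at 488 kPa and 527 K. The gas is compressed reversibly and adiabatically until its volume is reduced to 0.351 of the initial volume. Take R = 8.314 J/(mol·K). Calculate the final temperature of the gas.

752 K

V₁ = nRT₁/P₁ = 3.43×8.314×527/488 = 30.8 L.
Adiabatic: TV^(γ−1) = const ⇒ T₂ = 527×(2.85)^0.340 = 752 K; PV^γ = const ⇒ P₂ = 1980 kPa.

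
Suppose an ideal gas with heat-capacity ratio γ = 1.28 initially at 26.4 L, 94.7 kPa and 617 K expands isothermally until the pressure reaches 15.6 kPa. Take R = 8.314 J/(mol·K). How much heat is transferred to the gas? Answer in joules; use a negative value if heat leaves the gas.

n = P₁V₁/(RT₁) = 94.7×26.4/(8.314×617) = 0.487 mol.
Isothermal: T stays 617 K; PV = const ⇒ V₂ = 160 L, P₂ = 15.6 kPa.
ΔU = 0 (ideal gas, T constant).
W = nRT ln(V₂/V₁) = 0.487×8.314×617×ln(6.07) = 4510 J.
Q = ΔU + W = 4510 J.

4510 J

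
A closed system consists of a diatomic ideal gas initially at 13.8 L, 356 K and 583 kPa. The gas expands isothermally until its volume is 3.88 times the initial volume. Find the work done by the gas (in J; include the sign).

n = P₁V₁/(RT₁) = 583×13.8/(8.314×356) = 2.72 mol.
Isothermal: T stays 356 K; PV = const ⇒ V₂ = 53.5 L, P₂ = 150 kPa.
W = nRT ln(V₂/V₁) = 2.72×8.314×356×ln(3.88) = 10900 J.

10900 J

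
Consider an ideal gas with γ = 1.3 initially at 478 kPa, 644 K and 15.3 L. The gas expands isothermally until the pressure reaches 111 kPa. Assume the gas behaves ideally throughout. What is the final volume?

65.9 L

Isothermal: T stays 644 K; PV = const ⇒ V₂ = 65.9 L, P₂ = 111 kPa.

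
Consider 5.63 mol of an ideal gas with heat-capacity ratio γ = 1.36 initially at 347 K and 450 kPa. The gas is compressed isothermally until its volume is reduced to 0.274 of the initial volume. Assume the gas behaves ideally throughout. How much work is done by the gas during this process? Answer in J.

-21000 J

V₁ = nRT₁/P₁ = 5.63×8.314×347/450 = 36.1 L.
Isothermal: T stays 347 K; PV = const ⇒ V₂ = 9.89 L, P₂ = 1640 kPa.
W = nRT ln(V₂/V₁) = 5.63×8.314×347×ln(0.274) = -21000 J.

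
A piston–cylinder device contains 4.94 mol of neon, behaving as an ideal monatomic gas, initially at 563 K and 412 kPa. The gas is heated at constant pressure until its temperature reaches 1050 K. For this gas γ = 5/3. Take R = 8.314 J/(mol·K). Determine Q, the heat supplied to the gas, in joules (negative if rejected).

V₁ = nRT₁/P₁ = 4.94×8.314×563/412 = 56.1 L.
Isobaric: P stays 412 kPa; V/T = const ⇒ T₂ = 1050 K, V₂ = 105 L.
W = PΔV = 412×(105−56.1) kPa·L = 20000 J.
ΔU = nCvΔT = 4.94×12.5×(1050−563) = 30000 J.
Q = ΔU + W = nCpΔT = 50000 J.

50000 J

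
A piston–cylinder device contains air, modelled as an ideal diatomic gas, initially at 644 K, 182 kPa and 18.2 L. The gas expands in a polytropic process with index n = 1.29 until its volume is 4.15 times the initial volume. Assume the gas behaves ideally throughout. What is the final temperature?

426 K

Polytropic n=1.29: T₂ = T₁(V₁/V₂)^(n−1) = 644×(0.241)^0.29 = 426 K; P₂ = P₁(V₁/V₂)^n = 29.0 kPa.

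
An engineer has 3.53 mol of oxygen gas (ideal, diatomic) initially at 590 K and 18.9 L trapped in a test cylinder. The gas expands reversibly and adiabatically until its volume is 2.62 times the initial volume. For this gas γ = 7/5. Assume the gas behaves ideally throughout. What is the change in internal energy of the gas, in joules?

P₁ = nRT₁/V₁ = 3.53×8.314×590/18.9 = 916 kPa.
Adiabatic: TV^(γ−1) = const ⇒ T₂ = 590×(0.382)^0.400 = 401 K; PV^γ = const ⇒ P₂ = 238 kPa.
For an ideal gas ΔU = nCvΔT with Cv = (5/2)R = 20.8 J/(mol·K).
ΔU = 3.53×20.8×(401−590) = -13800 J.

-13800 J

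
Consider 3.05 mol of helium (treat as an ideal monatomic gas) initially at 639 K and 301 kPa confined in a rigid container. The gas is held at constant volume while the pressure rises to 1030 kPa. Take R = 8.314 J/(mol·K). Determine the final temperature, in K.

V₁ = nRT₁/P₁ = 3.05×8.314×639/301 = 53.8 L.
Isochoric: V stays 53.8 L; P/T = const ⇒ T₂ = 2190 K, P₂ = 1030 kPa.

2190 K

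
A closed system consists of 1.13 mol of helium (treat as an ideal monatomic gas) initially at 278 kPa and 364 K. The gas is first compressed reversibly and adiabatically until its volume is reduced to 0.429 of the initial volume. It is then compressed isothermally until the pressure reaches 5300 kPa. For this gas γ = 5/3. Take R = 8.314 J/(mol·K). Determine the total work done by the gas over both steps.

V₁ = nRT₁/P₁ = 1.13×8.314×364/278 = 12.3 L.
Step 1 — Adiabatic: TV^(γ−1) = const ⇒ T₂ = 364×(2.33)^0.667 = 640 K; PV^γ = const ⇒ P₂ = 1140 kPa.
ΔU = nCvΔT = 1.13×12.5×(640−364) = 3890 J.
Q = 0 for an adiabatic process, so W = −ΔU = -3890 J.
State after step 1: P = 1140 kPa, V = 5.28 L, T = 640 K.
Step 2 — Isothermal: T stays 640 K; PV = const ⇒ V₂ = 1.13 L, P₂ = 5300 kPa.
ΔU = 0 (ideal gas, T constant).
W = nRT ln(V₂/V₁) = 1.13×8.314×640×ln(0.215) = -9240 J.
Q = ΔU + W = -9240 J.
Net over both steps: W = -13100 J, Q = -9240 J, ΔU = 3890 J.

-13100 J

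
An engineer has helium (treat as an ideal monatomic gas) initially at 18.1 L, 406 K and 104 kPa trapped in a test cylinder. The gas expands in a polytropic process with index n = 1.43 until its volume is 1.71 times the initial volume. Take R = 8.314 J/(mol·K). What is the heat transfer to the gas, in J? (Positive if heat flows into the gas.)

320 J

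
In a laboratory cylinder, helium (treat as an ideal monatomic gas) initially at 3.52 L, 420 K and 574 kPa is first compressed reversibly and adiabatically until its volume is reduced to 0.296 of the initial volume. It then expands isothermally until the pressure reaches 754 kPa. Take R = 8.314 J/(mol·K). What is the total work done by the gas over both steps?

4200 J

n = P₁V₁/(RT₁) = 574×3.52/(8.314×420) = 0.579 mol.
Step 1 — Adiabatic: TV^(γ−1) = const ⇒ T₂ = 420×(3.38)^0.667 = 946 K; PV^γ = const ⇒ P₂ = 4370 kPa.
ΔU = nCvΔT = 0.579×12.5×(946−420) = 3790 J.
Q = 0 for an adiabatic process, so W = −ΔU = -3790 J.
State after step 1: P = 4370 kPa, V = 1.04 L, T = 946 K.
Step 2 — Isothermal: T stays 946 K; PV = const ⇒ V₂ = 6.03 L, P₂ = 754 kPa.
ΔU = 0 (ideal gas, T constant).
W = nRT ln(V₂/V₁) = 0.579×8.314×946×ln(5.79) = 7990 J.
Q = ΔU + W = 7990 J.
Net over both steps: W = 4200 J, Q = 7990 J, ΔU = 3790 J.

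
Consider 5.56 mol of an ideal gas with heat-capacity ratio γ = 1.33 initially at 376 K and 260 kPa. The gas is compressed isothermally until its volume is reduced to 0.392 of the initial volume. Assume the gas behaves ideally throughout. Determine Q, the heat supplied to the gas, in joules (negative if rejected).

V₁ = nRT₁/P₁ = 5.56×8.314×376/260 = 66.8 L.
Isothermal: T stays 376 K; PV = const ⇒ V₂ = 26.2 L, P₂ = 663 kPa.
ΔU = 0 (ideal gas, T constant).
W = nRT ln(V₂/V₁) = 5.56×8.314×376×ln(0.392) = -16300 J.
Q = ΔU + W = -16300 J.

-16300 J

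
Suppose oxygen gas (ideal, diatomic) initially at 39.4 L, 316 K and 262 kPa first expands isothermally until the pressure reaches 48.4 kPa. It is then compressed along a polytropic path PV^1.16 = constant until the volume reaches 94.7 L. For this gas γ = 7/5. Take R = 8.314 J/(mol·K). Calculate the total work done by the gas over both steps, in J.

8480 J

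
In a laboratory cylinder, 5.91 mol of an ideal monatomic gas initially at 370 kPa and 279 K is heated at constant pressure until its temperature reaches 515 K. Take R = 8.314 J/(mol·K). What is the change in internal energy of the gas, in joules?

V₁ = nRT₁/P₁ = 5.91×8.314×279/370 = 37.1 L.
Isobaric: P stays 370 kPa; V/T = const ⇒ T₂ = 515 K, V₂ = 68.4 L.
For an ideal gas ΔU = nCvΔT with Cv = (3/2)R = 12.5 J/(mol·K).
ΔU = 5.91×12.5×(515−279) = 17400 J.

17400 J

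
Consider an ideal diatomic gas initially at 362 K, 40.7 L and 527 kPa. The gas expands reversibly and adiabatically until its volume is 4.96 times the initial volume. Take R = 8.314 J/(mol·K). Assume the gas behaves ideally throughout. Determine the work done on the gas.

-25400 J

n = P₁V₁/(RT₁) = 527×40.7/(8.314×362) = 7.13 mol.
Adiabatic: TV^(γ−1) = const ⇒ T₂ = 362×(0.202)^0.400 = 191 K; PV^γ = const ⇒ P₂ = 56.0 kPa.
ΔU = nCvΔT = 7.13×20.8×(191−362) = -25400 J.
Q = 0 for an adiabatic process, so W = −ΔU = 25400 J.
Work done on the gas = −W_by = -25400 J.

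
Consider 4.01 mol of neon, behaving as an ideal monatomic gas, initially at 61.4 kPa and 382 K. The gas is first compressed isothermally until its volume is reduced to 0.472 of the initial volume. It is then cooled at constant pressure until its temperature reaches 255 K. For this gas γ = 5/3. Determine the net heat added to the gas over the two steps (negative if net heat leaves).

-20100 J

V₁ = nRT₁/P₁ = 4.01×8.314×382/61.4 = 207 L.
Step 1 — Isothermal: T stays 382 K; PV = const ⇒ V₂ = 97.9 L, P₂ = 130 kPa.
ΔU = 0 (ideal gas, T constant).
W = nRT ln(V₂/V₁) = 4.01×8.314×382×ln(0.472) = -9560 J.
Q = ΔU + W = -9560 J.
State after step 1: P = 130 kPa, V = 97.9 L, T = 382 K.
Step 2 — Isobaric: P stays 130 kPa; V/T = const ⇒ T₂ = 255 K, V₂ = 65.4 L.
W = PΔV = 130×(65.4−97.9) kPa·L = -4230 J.
ΔU = nCvΔT = 4.01×12.5×(255−382) = -6350 J.
Q = ΔU + W = nCpΔT = -10600 J.
Net over both steps: W = -13800 J, Q = -20100 J, ΔU = -6350 J.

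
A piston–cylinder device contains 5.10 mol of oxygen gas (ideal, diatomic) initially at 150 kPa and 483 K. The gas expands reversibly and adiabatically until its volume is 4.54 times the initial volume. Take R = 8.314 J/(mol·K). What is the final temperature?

264 K

V₁ = nRT₁/P₁ = 5.10×8.314×483/150 = 137 L.
Adiabatic: TV^(γ−1) = const ⇒ T₂ = 483×(0.220)^0.400 = 264 K; PV^γ = const ⇒ P₂ = 18.0 kPa.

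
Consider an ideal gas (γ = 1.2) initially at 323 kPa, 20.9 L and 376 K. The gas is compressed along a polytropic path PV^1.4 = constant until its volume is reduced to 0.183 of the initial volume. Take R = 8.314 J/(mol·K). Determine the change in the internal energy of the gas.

n = P₁V₁/(RT₁) = 323×20.9/(8.314×376) = 2.16 mol.
Polytropic n=1.4: T₂ = T₁(V₁/V₂)^(n−1) = 376×(5.46)^0.40 = 742 K; P₂ = P₁(V₁/V₂)^n = 3480 kPa.
For an ideal gas ΔU = nCvΔT with Cv = R/(γ−1) = 41.6 J/(mol·K).
ΔU = 2.16×41.6×(742−376) = 32800 J.

32800 J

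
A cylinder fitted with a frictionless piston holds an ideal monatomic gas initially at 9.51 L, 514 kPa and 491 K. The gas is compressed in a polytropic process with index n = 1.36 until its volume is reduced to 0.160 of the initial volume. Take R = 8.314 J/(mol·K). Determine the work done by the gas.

-12700 J

n = P₁V₁/(RT₁) = 514×9.51/(8.314×491) = 1.20 mol.
Polytropic n=1.36: T₂ = T₁(V₁/V₂)^(n−1) = 491×(6.25)^0.36 = 950 K; P₂ = P₁(V₁/V₂)^n = 6210 kPa.
W = (P₁V₁−P₂V₂)/(n−1) = (514×9.51−6210×1.52)/0.36 = -12700 J.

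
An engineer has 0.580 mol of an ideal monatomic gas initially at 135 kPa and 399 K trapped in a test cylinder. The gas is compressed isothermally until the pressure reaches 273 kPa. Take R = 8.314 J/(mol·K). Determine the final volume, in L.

V₁ = nRT₁/P₁ = 0.580×8.314×399/135 = 14.3 L.
Isothermal: T stays 399 K; PV = const ⇒ V₂ = 7.05 L, P₂ = 273 kPa.

7.05 L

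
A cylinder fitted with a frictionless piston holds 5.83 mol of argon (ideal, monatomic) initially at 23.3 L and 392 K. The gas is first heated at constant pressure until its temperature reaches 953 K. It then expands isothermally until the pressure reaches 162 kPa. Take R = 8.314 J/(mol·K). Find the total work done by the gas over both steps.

102000 J

P₁ = nRT₁/V₁ = 5.83×8.314×392/23.3 = 815 kPa.
Step 1 — Isobaric: P stays 815 kPa; V/T = const ⇒ T₂ = 953 K, V₂ = 56.6 L.
W = PΔV = 815×(56.6−23.3) kPa·L = 27200 J.
ΔU = nCvΔT = 5.83×12.5×(953−392) = 40800 J.
Q = ΔU + W = nCpΔT = 68000 J.
State after step 1: P = 815 kPa, V = 56.6 L, T = 953 K.
Step 2 — Isothermal: T stays 953 K; PV = const ⇒ V₂ = 285 L, P₂ = 162 kPa.
ΔU = 0 (ideal gas, T constant).
W = nRT ln(V₂/V₁) = 5.83×8.314×953×ln(5.03) = 74700 J.
Q = ΔU + W = 74700 J.
Net over both steps: W = 102000 J, Q = 143000 J, ΔU = 40800 J.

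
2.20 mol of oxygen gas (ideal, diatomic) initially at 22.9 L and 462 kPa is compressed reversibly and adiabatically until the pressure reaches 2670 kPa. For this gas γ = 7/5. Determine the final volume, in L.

6.54 L

T₁ = P₁V₁/(nR) = 462×22.9/(2.20×8.314) = 578 K.
Adiabatic: T₂/T₁ = (P₂/P₁)^((γ−1)/γ) ⇒ T₂ = 578×(5.78)^0.286 = 955 K; V₂ = 6.54 L.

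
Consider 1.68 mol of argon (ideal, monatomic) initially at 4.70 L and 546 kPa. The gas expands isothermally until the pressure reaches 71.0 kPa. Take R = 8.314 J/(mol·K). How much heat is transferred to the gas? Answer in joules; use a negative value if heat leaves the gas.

T₁ = P₁V₁/(nR) = 546×4.70/(1.68×8.314) = 184 K.
Isothermal: T stays 184 K; PV = const ⇒ V₂ = 36.1 L, P₂ = 71.0 kPa.
ΔU = 0 (ideal gas, T constant).
W = nRT ln(V₂/V₁) = 1.68×8.314×184×ln(7.69) = 5230 J.
Q = ΔU + W = 5230 J.

5230 J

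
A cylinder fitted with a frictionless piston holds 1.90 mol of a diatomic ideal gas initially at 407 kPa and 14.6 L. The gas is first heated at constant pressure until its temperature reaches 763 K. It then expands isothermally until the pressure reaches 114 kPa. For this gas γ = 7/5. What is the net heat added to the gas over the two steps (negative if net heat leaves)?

36700 J

T₁ = P₁V₁/(nR) = 407×14.6/(1.90×8.314) = 376 K.
Step 1 — Isobaric: P stays 407 kPa; V/T = const ⇒ T₂ = 763 K, V₂ = 29.6 L.
W = PΔV = 407×(29.6−14.6) kPa·L = 6110 J.
ΔU = nCvΔT = 1.90×20.8×(763−376) = 15300 J.
Q = ΔU + W = nCpΔT = 21400 J.
State after step 1: P = 407 kPa, V = 29.6 L, T = 763 K.
Step 2 — Isothermal: T stays 763 K; PV = const ⇒ V₂ = 106 L, P₂ = 114 kPa.
ΔU = 0 (ideal gas, T constant).
W = nRT ln(V₂/V₁) = 1.90×8.314×763×ln(3.57) = 15300 J.
Q = ΔU + W = 15300 J.
Net over both steps: W = 21400 J, Q = 36700 J, ΔU = 15300 J.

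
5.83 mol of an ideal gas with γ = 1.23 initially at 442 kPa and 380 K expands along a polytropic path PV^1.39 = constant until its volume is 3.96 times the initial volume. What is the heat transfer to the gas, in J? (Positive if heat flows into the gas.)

-13600 J

V₁ = nRT₁/P₁ = 5.83×8.314×380/442 = 41.7 L.
Polytropic n=1.39: T₂ = T₁(V₁/V₂)^(n−1) = 380×(0.253)^0.39 = 222 K; P₂ = P₁(V₁/V₂)^n = 65.3 kPa.
W = (P₁V₁−P₂V₂)/(n−1) = (442×41.7−65.3×165)/0.39 = 19600 J.
ΔU = nCvΔT = 5.83×36.1×(222−380) = -33300 J.
Q = ΔU + W = -13600 J.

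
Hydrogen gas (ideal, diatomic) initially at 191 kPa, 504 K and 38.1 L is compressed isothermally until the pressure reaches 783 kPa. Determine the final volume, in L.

9.29 L

Isothermal: T stays 504 K; PV = const ⇒ V₂ = 9.29 L, P₂ = 783 kPa.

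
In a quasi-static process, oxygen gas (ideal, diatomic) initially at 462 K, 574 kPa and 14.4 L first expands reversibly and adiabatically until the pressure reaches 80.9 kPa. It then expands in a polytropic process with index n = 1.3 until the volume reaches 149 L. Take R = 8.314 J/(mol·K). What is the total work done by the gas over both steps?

n = P₁V₁/(RT₁) = 574×14.4/(8.314×462) = 2.15 mol.
Step 1 — Adiabatic: T₂/T₁ = (P₂/P₁)^((γ−1)/γ) ⇒ T₂ = 462×(0.141)^0.286 = 264 K; V₂ = 58.4 L.
ΔU = nCvΔT = 2.15×20.8×(264−462) = -8860 J.
Q = 0 for an adiabatic process, so W = −ΔU = 8860 J.
State after step 1: P = 80.9 kPa, V = 58.4 L, T = 264 K.
Step 2 — Polytropic n=1.3: T₂ = T₁(V₁/V₂)^(n−1) = 264×(0.392)^0.30 = 199 K; P₂ = P₁(V₁/V₂)^n = 23.9 kPa.
W = (P₁V₁−P₂V₂)/(n−1) = (80.9×58.4−23.9×149)/0.30 = 3860 J.
ΔU = nCvΔT = 2.15×20.8×(199−264) = -2890 J.
Q = ΔU + W = 964 J.
Net over both steps: W = 12700 J, Q = 964 J, ΔU = -11800 J.

12700 J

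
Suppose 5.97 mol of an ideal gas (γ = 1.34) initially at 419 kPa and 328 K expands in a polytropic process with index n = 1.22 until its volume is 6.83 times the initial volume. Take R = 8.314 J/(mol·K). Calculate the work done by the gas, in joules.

V₁ = nRT₁/P₁ = 5.97×8.314×328/419 = 38.9 L.
Polytropic n=1.22: T₂ = T₁(V₁/V₂)^(n−1) = 328×(0.146)^0.22 = 215 K; P₂ = P₁(V₁/V₂)^n = 40.2 kPa.
W = (P₁V₁−P₂V₂)/(n−1) = (419×38.9−40.2×265)/0.22 = 25500 J.

25500 J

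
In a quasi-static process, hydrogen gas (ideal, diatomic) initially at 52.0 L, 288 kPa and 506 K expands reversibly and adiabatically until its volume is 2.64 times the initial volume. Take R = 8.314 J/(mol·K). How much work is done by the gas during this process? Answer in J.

n = P₁V₁/(RT₁) = 288×52.0/(8.314×506) = 3.56 mol.
Adiabatic: TV^(γ−1) = const ⇒ T₂ = 506×(0.379)^0.400 = 343 K; PV^γ = const ⇒ P₂ = 74.0 kPa.
ΔU = nCvΔT = 3.56×20.8×(343−506) = -12000 J.
Q = 0 for an adiabatic process, so W = −ΔU = 12000 J.

12000 J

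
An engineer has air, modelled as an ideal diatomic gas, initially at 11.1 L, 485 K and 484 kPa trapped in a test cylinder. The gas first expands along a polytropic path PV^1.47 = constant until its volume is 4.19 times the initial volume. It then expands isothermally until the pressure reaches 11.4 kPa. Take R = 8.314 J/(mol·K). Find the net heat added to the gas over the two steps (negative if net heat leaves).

n = P₁V₁/(RT₁) = 484×11.1/(8.314×485) = 1.33 mol.
Step 1 — Polytropic n=1.47: T₂ = T₁(V₁/V₂)^(n−1) = 485×(0.239)^0.47 = 247 K; P₂ = P₁(V₁/V₂)^n = 58.9 kPa.
W = (P₁V₁−P₂V₂)/(n−1) = (484×11.1−58.9×46.5)/0.47 = 5600 J.
ΔU = nCvΔT = 1.33×20.8×(247−485) = -6580 J.
Q = ΔU + W = -980 J.
State after step 1: P = 58.9 kPa, V = 46.5 L, T = 247 K.
Step 2 — Isothermal: T stays 247 K; PV = const ⇒ V₂ = 240 L, P₂ = 11.4 kPa.
ΔU = 0 (ideal gas, T constant).
W = nRT ln(V₂/V₁) = 1.33×8.314×247×ln(5.17) = 4500 J.
Q = ΔU + W = 4500 J.
Net over both steps: W = 10100 J, Q = 3520 J, ΔU = -6580 J.

3520 J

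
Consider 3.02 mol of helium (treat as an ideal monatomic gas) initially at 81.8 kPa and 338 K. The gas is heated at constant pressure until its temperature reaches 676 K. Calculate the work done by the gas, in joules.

V₁ = nRT₁/P₁ = 3.02×8.314×338/81.8 = 104 L.
Isobaric: P stays 81.8 kPa; V/T = const ⇒ T₂ = 676 K, V₂ = 207 L.
W = PΔV = 81.8×(207−104) kPa·L = 8490 J.

8490 J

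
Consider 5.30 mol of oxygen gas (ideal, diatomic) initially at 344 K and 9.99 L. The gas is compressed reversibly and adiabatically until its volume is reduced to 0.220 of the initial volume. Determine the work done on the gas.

P₁ = nRT₁/V₁ = 5.30×8.314×344/9.99 = 1520 kPa.
Adiabatic: TV^(γ−1) = const ⇒ T₂ = 344×(4.55)^0.400 = 630 K; PV^γ = const ⇒ P₂ = 12600 kPa.
ΔU = nCvΔT = 5.30×20.8×(630−344) = 31500 J.
Q = 0 for an adiabatic process, so W = −ΔU = -31500 J.
Work done on the gas = −W_by = 31500 J.

31500 J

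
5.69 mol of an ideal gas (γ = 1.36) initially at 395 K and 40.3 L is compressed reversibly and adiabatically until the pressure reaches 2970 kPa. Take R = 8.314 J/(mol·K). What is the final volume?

P₁ = nRT₁/V₁ = 5.69×8.314×395/40.3 = 464 kPa.
Adiabatic: T₂/T₁ = (P₂/P₁)^((γ−1)/γ) ⇒ T₂ = 395×(6.41)^0.265 = 646 K; V₂ = 10.3 L.

10.3 L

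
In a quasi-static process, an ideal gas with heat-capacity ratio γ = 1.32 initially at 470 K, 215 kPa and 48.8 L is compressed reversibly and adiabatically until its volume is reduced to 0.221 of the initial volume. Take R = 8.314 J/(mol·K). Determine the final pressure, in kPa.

Adiabatic: TV^(γ−1) = const ⇒ T₂ = 470×(4.52)^0.320 = 762 K; PV^γ = const ⇒ P₂ = 1580 kPa.

1580 kPa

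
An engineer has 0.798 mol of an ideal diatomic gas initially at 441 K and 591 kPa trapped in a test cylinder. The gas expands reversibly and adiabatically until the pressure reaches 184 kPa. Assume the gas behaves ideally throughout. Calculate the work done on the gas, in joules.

-2070 J

V₁ = nRT₁/P₁ = 0.798×8.314×441/591 = 4.95 L.
Adiabatic: T₂/T₁ = (P₂/P₁)^((γ−1)/γ) ⇒ T₂ = 441×(0.311)^0.286 = 316 K; V₂ = 11.4 L.
ΔU = nCvΔT = 0.798×20.8×(316−441) = -2070 J.
Q = 0 for an adiabatic process, so W = −ΔU = 2070 J.
Work done on the gas = −W_by = -2070 J.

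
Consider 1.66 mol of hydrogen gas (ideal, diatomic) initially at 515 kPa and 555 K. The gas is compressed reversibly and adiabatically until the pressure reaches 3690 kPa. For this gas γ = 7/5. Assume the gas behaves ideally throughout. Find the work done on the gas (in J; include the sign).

14500 J

V₁ = nRT₁/P₁ = 1.66×8.314×555/515 = 14.9 L.
Adiabatic: T₂/T₁ = (P₂/P₁)^((γ−1)/γ) ⇒ T₂ = 555×(7.17)^0.286 = 974 K; V₂ = 3.64 L.
ΔU = nCvΔT = 1.66×20.8×(974−555) = 14500 J.
Q = 0 for an adiabatic process, so W = −ΔU = -14500 J.
Work done on the gas = −W_by = 14500 J.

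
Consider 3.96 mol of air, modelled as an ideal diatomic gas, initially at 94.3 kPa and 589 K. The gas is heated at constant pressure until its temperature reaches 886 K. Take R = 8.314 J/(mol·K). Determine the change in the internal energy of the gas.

24400 J

V₁ = nRT₁/P₁ = 3.96×8.314×589/94.3 = 206 L.
Isobaric: P stays 94.3 kPa; V/T = const ⇒ T₂ = 886 K, V₂ = 309 L.
For an ideal gas ΔU = nCvΔT with Cv = (5/2)R = 20.8 J/(mol·K).
ΔU = 3.96×20.8×(886−589) = 24400 J.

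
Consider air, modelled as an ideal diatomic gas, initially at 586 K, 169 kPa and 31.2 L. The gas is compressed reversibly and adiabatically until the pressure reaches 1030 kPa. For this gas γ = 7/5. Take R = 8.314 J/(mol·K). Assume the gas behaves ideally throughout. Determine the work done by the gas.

-8910 J

n = P₁V₁/(RT₁) = 169×31.2/(8.314×586) = 1.08 mol.
Adiabatic: T₂/T₁ = (P₂/P₁)^((γ−1)/γ) ⇒ T₂ = 586×(6.09)^0.286 = 982 K; V₂ = 8.58 L.
ΔU = nCvΔT = 1.08×20.8×(982−586) = 8910 J.
Q = 0 for an adiabatic process, so W = −ΔU = -8910 J.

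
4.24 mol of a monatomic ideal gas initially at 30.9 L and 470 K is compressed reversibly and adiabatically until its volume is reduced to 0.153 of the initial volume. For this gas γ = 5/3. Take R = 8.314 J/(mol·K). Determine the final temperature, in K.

P₁ = nRT₁/V₁ = 4.24×8.314×470/30.9 = 536 kPa.
Adiabatic: TV^(γ−1) = const ⇒ T₂ = 470×(6.54)^0.667 = 1640 K; PV^γ = const ⇒ P₂ = 12300 kPa.

1640 K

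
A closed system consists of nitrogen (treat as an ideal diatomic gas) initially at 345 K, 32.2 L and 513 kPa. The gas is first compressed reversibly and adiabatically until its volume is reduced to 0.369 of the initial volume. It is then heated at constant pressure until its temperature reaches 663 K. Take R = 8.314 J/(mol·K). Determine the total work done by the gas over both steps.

n = P₁V₁/(RT₁) = 513×32.2/(8.314×345) = 5.76 mol.
Step 1 — Adiabatic: TV^(γ−1) = const ⇒ T₂ = 345×(2.71)^0.400 = 514 K; PV^γ = const ⇒ P₂ = 2070 kPa.
ΔU = nCvΔT = 5.76×20.8×(514−345) = 20200 J.
Q = 0 for an adiabatic process, so W = −ΔU = -20200 J.
State after step 1: P = 2070 kPa, V = 11.9 L, T = 514 K.
Step 2 — Isobaric: P stays 2070 kPa; V/T = const ⇒ T₂ = 663 K, V₂ = 15.3 L.
W = PΔV = 2070×(15.3−11.9) kPa·L = 7130 J.
ΔU = nCvΔT = 5.76×20.8×(663−514) = 17800 J.
Q = ΔU + W = nCpΔT = 25000 J.
Net over both steps: W = -13100 J, Q = 25000 J, ΔU = 38100 J.

-13100 J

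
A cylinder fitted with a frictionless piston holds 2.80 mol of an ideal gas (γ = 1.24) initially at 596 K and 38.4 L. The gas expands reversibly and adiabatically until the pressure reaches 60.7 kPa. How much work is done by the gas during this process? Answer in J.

P₁ = nRT₁/V₁ = 2.80×8.314×596/38.4 = 361 kPa.
Adiabatic: T₂/T₁ = (P₂/P₁)^((γ−1)/γ) ⇒ T₂ = 596×(0.168)^0.194 = 422 K; V₂ = 162 L.
ΔU = nCvΔT = 2.80×34.6×(422−596) = -16900 J.
Q = 0 for an adiabatic process, so W = −ΔU = 16900 J.

16900 J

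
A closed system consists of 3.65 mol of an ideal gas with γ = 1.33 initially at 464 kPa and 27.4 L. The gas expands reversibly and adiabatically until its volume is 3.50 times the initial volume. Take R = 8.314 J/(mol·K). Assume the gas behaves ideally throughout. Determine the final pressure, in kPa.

87.7 kPa

T₁ = P₁V₁/(nR) = 464×27.4/(3.65×8.314) = 419 K.
Adiabatic: TV^(γ−1) = const ⇒ T₂ = 419×(0.286)^0.330 = 277 K; PV^γ = const ⇒ P₂ = 87.7 kPa.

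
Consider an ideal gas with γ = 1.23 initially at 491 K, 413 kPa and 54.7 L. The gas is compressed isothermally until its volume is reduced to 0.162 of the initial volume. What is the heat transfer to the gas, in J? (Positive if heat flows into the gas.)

n = P₁V₁/(RT₁) = 413×54.7/(8.314×491) = 5.53 mol.
Isothermal: T stays 491 K; PV = const ⇒ V₂ = 8.86 L, P₂ = 2550 kPa.
ΔU = 0 (ideal gas, T constant).
W = nRT ln(V₂/V₁) = 5.53×8.314×491×ln(0.162) = -41100 J.
Q = ΔU + W = -41100 J.

-41100 J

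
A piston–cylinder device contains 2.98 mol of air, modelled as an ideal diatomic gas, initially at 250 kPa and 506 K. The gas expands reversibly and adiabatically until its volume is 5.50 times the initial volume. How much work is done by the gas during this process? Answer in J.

15500 J

V₁ = nRT₁/P₁ = 2.98×8.314×506/250 = 50.1 L.
Adiabatic: TV^(γ−1) = const ⇒ T₂ = 506×(0.182)^0.400 = 256 K; PV^γ = const ⇒ P₂ = 23.0 kPa.
ΔU = nCvΔT = 2.98×20.8×(256−506) = -15500 J.
Q = 0 for an adiabatic process, so W = −ΔU = 15500 J.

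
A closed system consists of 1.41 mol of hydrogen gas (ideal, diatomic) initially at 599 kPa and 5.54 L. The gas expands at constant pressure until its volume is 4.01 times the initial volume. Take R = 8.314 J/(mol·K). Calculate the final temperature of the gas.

T₁ = P₁V₁/(nR) = 599×5.54/(1.41×8.314) = 283 K.
Isobaric: P stays 599 kPa; V/T = const ⇒ T₂ = 1140 K, V₂ = 22.2 L.

1140 K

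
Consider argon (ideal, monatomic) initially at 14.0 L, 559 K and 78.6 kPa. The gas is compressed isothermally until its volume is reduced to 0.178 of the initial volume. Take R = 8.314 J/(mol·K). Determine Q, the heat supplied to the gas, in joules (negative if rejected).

n = P₁V₁/(RT₁) = 78.6×14.0/(8.314×559) = 0.237 mol.
Isothermal: T stays 559 K; PV = const ⇒ V₂ = 2.49 L, P₂ = 442 kPa.
ΔU = 0 (ideal gas, T constant).
W = nRT ln(V₂/V₁) = 0.237×8.314×559×ln(0.178) = -1900 J.
Q = ΔU + W = -1900 J.

-1900 J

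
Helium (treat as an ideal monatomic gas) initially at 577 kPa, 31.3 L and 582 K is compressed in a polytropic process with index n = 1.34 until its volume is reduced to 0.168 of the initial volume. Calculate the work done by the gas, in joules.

n = P₁V₁/(RT₁) = 577×31.3/(8.314×582) = 3.73 mol.
Polytropic n=1.34: T₂ = T₁(V₁/V₂)^(n−1) = 582×(5.95)^0.34 = 1070 K; P₂ = P₁(V₁/V₂)^n = 6300 kPa.
W = (P₁V₁−P₂V₂)/(n−1) = (577×31.3−6300×5.26)/0.34 = -44300 J.

-44300 J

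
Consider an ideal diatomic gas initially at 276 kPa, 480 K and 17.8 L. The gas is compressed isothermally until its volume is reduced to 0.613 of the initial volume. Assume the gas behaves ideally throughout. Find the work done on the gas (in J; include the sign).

2400 J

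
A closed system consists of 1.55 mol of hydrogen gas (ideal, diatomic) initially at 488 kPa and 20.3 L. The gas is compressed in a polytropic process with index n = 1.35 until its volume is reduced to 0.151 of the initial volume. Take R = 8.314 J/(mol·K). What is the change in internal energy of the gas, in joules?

23200 J

T₁ = P₁V₁/(nR) = 488×20.3/(1.55×8.314) = 769 K.
Polytropic n=1.35: T₂ = T₁(V₁/V₂)^(n−1) = 769×(6.62)^0.35 = 1490 K; P₂ = P₁(V₁/V₂)^n = 6260 kPa.
For an ideal gas ΔU = nCvΔT with Cv = (5/2)R = 20.8 J/(mol·K).
ΔU = 1.55×20.8×(1490−769) = 23200 J.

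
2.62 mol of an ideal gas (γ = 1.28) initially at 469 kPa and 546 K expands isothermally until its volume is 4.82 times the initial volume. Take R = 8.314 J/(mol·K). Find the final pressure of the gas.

97.3 kPa

V₁ = nRT₁/P₁ = 2.62×8.314×546/469 = 25.4 L.
Isothermal: T stays 546 K; PV = const ⇒ V₂ = 122 L, P₂ = 97.3 kPa.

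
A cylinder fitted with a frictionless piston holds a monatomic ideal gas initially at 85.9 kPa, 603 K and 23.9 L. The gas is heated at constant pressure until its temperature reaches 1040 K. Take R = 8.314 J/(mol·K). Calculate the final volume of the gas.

41.2 L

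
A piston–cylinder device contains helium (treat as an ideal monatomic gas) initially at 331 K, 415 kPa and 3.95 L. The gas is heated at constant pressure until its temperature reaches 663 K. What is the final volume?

7.91 L

Isobaric: P stays 415 kPa; V/T = const ⇒ T₂ = 663 K, V₂ = 7.91 L.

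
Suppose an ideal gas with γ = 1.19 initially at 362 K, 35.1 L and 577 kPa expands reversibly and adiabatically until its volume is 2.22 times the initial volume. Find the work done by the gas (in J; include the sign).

n = P₁V₁/(RT₁) = 577×35.1/(8.314×362) = 6.73 mol.
Adiabatic: TV^(γ−1) = const ⇒ T₂ = 362×(0.450)^0.190 = 311 K; PV^γ = const ⇒ P₂ = 223 kPa.
ΔU = nCvΔT = 6.73×43.8×(311−362) = -15000 J.
Q = 0 for an adiabatic process, so W = −ΔU = 15000 J.

15000 J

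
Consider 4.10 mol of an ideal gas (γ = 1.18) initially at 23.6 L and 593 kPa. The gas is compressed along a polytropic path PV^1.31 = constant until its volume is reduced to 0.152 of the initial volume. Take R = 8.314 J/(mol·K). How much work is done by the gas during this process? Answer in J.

T₁ = P₁V₁/(nR) = 593×23.6/(4.10×8.314) = 411 K.
Polytropic n=1.31: T₂ = T₁(V₁/V₂)^(n−1) = 411×(6.58)^0.31 = 736 K; P₂ = P₁(V₁/V₂)^n = 7000 kPa.
W = (P₁V₁−P₂V₂)/(n−1) = (593×23.6−7000×3.59)/0.31 = -35800 J.

-35800 J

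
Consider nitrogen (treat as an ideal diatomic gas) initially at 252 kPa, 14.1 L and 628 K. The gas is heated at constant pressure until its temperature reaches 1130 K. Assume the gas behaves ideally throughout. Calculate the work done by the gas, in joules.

2840 J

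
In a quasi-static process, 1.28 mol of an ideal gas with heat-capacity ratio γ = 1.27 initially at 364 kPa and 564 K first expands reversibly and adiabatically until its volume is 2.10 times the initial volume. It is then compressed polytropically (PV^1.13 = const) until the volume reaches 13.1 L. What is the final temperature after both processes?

V₁ = nRT₁/P₁ = 1.28×8.314×564/364 = 16.5 L.
Step 1 — Adiabatic: TV^(γ−1) = const ⇒ T₂ = 564×(0.476)^0.270 = 462 K; PV^γ = const ⇒ P₂ = 142 kPa.
ΔU = nCvΔT = 1.28×30.8×(462−564) = -4040 J.
Q = 0 for an adiabatic process, so W = −ΔU = 4040 J.
State after step 1: P = 142 kPa, V = 34.6 L, T = 462 K.
Step 2 — Polytropic n=1.13: T₂ = T₁(V₁/V₂)^(n−1) = 462×(2.64)^0.13 = 524 K; P₂ = P₁(V₁/V₂)^n = 426 kPa.
W = (P₁V₁−P₂V₂)/(n−1) = (142×34.6−426×13.1)/0.13 = -5090 J.
ΔU = nCvΔT = 1.28×30.8×(524−462) = 2450 J.
Q = ΔU + W = -2640 J.
Net over both steps: W = -1050 J, Q = -2640 J, ΔU = -1580 J.

524 K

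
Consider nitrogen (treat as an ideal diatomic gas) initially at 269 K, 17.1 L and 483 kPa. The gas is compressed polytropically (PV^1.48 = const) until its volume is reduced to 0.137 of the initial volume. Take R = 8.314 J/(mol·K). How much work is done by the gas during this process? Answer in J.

-27500 J

n = P₁V₁/(RT₁) = 483×17.1/(8.314×269) = 3.69 mol.
Polytropic n=1.48: T₂ = T₁(V₁/V₂)^(n−1) = 269×(7.30)^0.48 = 698 K; P₂ = P₁(V₁/V₂)^n = 9150 kPa.
W = (P₁V₁−P₂V₂)/(n−1) = (483×17.1−9150×2.34)/0.48 = -27500 J.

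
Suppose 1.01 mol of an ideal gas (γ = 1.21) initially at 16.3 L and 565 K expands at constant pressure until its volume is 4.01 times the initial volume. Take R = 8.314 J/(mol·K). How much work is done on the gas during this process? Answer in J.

P₁ = nRT₁/V₁ = 1.01×8.314×565/16.3 = 291 kPa.
Isobaric: P stays 291 kPa; V/T = const ⇒ T₂ = 2270 K, V₂ = 65.4 L.
W = PΔV = 291×(65.4−16.3) kPa·L = 14300 J.
Work done on the gas = −W_by = -14300 J.

-14300 J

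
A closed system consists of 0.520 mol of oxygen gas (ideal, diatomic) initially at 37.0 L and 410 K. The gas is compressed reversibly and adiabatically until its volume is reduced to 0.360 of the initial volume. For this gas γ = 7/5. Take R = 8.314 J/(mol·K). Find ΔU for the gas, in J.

2240 J

P₁ = nRT₁/V₁ = 0.520×8.314×410/37.0 = 47.9 kPa.
Adiabatic: TV^(γ−1) = const ⇒ T₂ = 410×(2.78)^0.400 = 617 K; PV^γ = const ⇒ P₂ = 200 kPa.
For an ideal gas ΔU = nCvΔT with Cv = (5/2)R = 20.8 J/(mol·K).
ΔU = 0.520×20.8×(617−410) = 2240 J.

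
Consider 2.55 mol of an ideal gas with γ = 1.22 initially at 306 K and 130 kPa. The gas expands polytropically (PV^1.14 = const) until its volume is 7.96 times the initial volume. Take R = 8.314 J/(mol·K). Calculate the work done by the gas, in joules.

V₁ = nRT₁/P₁ = 2.55×8.314×306/130 = 49.9 L.
Polytropic n=1.14: T₂ = T₁(V₁/V₂)^(n−1) = 306×(0.126)^0.14 = 229 K; P₂ = P₁(V₁/V₂)^n = 12.2 kPa.
W = (P₁V₁−P₂V₂)/(n−1) = (130×49.9−12.2×397)/0.14 = 11700 J.

11700 J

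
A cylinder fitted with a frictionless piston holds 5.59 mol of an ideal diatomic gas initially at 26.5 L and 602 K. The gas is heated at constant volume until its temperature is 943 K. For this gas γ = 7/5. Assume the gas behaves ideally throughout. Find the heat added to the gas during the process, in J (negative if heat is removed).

39600 J

P₁ = nRT₁/V₁ = 5.59×8.314×602/26.5 = 1060 kPa.
Isochoric: V stays 26.5 L; P/T = const ⇒ T₂ = 943 K, P₂ = 1650 kPa.
W = 0 (no volume change).
ΔU = nCvΔT = 5.59×20.8×(943−602) = 39600 J.
Q = ΔU = 39600 J.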